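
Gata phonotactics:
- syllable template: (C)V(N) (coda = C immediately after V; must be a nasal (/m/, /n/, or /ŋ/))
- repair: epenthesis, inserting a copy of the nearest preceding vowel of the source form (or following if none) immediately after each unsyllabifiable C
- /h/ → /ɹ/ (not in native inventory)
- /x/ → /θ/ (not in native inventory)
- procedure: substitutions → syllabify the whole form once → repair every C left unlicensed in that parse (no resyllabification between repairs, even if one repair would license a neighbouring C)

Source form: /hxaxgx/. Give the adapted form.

ɹaθaθagaθa

Substitution: /h/ → /ɹ/, /x/ → /θ/, giving /ɹθaθgθ/.
Syllabifying with onset maximization leaves /ɹ/, /θ/, /g/, /θ/ stranded (only a nasal (/m/, /n/, or /ŋ/) is licensed in coda position; onsets are limited to one consonant).
Inserting the epenthetic vowel yields /ɹ/ → /ɹa/, /θ/ → /θa/, /g/ → /ga/, /θ/ → /θa/.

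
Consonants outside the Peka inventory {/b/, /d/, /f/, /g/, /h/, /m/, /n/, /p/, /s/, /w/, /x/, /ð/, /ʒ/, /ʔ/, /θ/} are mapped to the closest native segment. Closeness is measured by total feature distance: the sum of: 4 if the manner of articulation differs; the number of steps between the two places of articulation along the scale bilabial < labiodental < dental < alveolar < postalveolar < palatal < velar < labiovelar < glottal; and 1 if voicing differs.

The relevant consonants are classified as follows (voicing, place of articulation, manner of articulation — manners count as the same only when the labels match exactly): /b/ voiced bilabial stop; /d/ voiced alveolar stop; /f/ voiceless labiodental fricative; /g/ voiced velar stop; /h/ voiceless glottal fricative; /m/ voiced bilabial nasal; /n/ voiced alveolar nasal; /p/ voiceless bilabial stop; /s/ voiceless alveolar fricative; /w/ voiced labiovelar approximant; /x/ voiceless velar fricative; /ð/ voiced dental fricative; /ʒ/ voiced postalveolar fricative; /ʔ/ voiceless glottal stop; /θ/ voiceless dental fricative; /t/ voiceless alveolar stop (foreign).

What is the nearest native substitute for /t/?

d

/d/ is closest: same manner (stop), place distance 0 (alveolar→alveolar), voicing differs (+1); total 1. Next closest is /p/ at distance 3.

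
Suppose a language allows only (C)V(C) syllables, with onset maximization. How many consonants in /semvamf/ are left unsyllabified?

The consonants /f/ cannot be parsed into a legal (C)V(C) syllable (at most one coda consonant is licensed; onsets are limited to one consonant).

1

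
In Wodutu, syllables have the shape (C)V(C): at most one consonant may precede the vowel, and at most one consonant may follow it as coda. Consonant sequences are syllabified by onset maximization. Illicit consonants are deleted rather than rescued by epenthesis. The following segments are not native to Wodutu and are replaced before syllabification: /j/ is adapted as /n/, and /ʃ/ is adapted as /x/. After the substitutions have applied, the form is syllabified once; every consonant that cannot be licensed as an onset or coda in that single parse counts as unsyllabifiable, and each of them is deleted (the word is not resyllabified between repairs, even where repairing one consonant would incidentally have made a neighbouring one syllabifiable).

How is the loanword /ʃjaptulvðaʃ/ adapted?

Substitution: /ʃ/ → /x/, /j/ → /n/, giving /xnaptulvðax/.
Syllabifying with onset maximization leaves /x/, /v/ stranded (at most one coda consonant is licensed; onsets are limited to one consonant).
Each unlicensed consonant is deleted: /x/, /v/.

naptulðax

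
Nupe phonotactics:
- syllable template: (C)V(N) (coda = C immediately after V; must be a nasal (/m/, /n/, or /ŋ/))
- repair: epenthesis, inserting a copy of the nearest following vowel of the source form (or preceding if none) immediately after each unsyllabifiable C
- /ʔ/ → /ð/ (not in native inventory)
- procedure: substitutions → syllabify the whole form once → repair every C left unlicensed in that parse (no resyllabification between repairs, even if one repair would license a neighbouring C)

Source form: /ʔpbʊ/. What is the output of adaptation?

ðʊpʊbʊ

Substitution: /ʔ/ → /ð/, giving /ðpbʊ/.
Under (C)V(N), the unsyllabifiable consonants are /ð/, /p/ (only a nasal (/m/, /n/, or /ŋ/) is licensed in coda position; onsets are limited to one consonant).
Inserting the epenthetic vowel yields /ð/ → /ðʊ/, /p/ → /pʊ/.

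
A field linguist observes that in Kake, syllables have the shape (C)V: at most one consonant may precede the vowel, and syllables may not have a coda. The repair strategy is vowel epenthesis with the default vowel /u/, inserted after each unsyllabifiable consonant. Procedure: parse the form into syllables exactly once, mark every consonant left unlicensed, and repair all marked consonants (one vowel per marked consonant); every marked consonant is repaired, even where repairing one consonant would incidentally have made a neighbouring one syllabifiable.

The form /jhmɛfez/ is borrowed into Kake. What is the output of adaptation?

juhumɛfezu

Under (C)V, the unsyllabifiable consonants are /j/, /h/, /z/ (no codas are permitted; onsets are limited to one consonant).
Each unlicensed consonant becomes the onset of a new syllable: /j/ → /ju/, /h/ → /hu/, /z/ → /zu/.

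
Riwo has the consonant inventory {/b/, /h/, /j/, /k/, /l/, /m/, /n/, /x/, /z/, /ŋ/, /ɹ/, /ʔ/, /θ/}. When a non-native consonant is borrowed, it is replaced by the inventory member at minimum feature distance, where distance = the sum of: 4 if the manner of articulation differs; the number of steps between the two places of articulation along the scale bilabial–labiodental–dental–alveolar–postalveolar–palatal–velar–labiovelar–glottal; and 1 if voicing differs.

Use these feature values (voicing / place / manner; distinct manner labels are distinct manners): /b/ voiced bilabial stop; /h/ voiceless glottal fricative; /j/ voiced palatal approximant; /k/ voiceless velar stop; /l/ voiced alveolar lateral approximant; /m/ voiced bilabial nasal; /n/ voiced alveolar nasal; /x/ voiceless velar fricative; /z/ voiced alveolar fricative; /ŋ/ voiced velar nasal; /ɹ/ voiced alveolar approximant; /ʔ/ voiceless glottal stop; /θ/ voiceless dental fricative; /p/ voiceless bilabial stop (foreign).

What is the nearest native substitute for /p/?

/b/ is closest: same manner (stop), place distance 0 (bilabial→bilabial), voicing differs (+1); total 1. Next closest is /m/ at distance 5.

b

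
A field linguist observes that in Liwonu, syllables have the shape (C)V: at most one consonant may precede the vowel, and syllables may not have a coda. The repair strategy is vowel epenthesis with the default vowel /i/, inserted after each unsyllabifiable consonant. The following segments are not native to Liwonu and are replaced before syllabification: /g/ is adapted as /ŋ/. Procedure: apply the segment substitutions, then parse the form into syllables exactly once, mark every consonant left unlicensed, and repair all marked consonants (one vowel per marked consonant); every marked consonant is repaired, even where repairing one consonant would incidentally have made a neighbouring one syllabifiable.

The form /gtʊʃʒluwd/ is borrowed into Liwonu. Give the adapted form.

ŋitʊʃiʒiluwidi

Substitution: /g/ → /ŋ/, giving /ŋtʊʃʒluwd/.
The consonants /ŋ/, /ʃ/, /ʒ/, /w/, /d/ cannot be parsed into a legal (C)V syllable (no codas are permitted; onsets are limited to one consonant).
Each unlicensed consonant becomes the onset of a new syllable: /ŋ/ → /ŋi/, /ʃ/ → /ʃi/, /ʒ/ → /ʒi/, /w/ → /wi/, /d/ → /di/.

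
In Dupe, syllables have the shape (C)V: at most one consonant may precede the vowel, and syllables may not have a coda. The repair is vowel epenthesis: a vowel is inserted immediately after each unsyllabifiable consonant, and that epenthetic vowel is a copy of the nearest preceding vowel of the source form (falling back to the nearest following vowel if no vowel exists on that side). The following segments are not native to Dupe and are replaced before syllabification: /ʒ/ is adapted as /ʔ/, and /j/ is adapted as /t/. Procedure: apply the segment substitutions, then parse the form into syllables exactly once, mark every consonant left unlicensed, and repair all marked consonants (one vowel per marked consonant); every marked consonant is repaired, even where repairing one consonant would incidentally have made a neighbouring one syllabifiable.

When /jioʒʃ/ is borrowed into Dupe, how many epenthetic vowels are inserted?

After substitution the input is /tioʔʃ/.
The unsyllabifiable consonants are /ʔ/, /ʃ/; each receives one epenthetic vowel.

2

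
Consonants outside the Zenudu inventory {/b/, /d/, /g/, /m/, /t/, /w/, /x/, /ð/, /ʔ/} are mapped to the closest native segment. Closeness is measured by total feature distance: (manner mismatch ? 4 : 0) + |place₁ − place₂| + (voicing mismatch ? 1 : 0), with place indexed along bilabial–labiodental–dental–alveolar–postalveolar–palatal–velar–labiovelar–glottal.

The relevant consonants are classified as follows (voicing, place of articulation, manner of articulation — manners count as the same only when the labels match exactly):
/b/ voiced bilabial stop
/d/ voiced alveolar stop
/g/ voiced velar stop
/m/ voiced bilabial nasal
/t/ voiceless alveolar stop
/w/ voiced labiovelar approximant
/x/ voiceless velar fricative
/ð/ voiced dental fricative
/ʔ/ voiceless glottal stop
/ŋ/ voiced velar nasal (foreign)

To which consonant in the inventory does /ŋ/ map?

g

/g/ is closest: manner differs (nasal→stop, +4), place distance 0 (velar→velar), same voicing; total 4. Next closest is /w/ at distance 5.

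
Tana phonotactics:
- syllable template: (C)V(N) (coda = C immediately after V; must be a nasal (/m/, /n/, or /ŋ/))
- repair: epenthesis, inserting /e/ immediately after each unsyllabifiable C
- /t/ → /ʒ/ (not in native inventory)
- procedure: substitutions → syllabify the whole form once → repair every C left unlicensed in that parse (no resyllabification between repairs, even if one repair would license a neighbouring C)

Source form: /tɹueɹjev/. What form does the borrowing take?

ʒeɹueɹejeve

Substitution: /t/ → /ʒ/, giving /ʒɹueɹjev/.
Syllabifying with onset maximization leaves /ʒ/, /ɹ/, /v/ stranded (only a nasal (/m/, /n/, or /ŋ/) is licensed in coda position; onsets are limited to one consonant).
Inserting the epenthetic vowel yields /ʒ/ → /ʒe/, /ɹ/ → /ɹe/, /v/ → /ve/.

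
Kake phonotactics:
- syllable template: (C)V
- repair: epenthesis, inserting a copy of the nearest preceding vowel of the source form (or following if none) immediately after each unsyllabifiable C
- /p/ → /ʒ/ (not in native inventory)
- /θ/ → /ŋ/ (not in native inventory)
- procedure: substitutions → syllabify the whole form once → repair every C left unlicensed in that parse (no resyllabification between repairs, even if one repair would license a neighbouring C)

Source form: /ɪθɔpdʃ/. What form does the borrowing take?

ɪŋɔʒɔdɔʃɔ

Substitution: /θ/ → /ŋ/, /p/ → /ʒ/, giving /ɪŋɔʒdʃ/.
The consonants /ʒ/, /d/, /ʃ/ cannot be parsed into a legal (C)V syllable (no codas are permitted; onsets are limited to one consonant).
Each unlicensed consonant becomes the onset of a new syllable: /ʒ/ → /ʒɔ/, /d/ → /dɔ/, /ʃ/ → /ʃɔ/.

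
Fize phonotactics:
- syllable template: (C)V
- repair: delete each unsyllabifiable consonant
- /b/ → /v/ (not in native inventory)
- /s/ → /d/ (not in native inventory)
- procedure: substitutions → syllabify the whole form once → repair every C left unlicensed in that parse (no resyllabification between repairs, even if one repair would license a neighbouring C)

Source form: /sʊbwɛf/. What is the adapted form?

Substitution: /s/ → /d/, /b/ → /v/, giving /dʊvwɛf/.
Under (C)V, the unsyllabifiable consonants are /v/, /f/ (no codas are permitted; onsets are limited to one consonant).
Deleting the stranded consonants removes /v/, /f/.

dʊwɛ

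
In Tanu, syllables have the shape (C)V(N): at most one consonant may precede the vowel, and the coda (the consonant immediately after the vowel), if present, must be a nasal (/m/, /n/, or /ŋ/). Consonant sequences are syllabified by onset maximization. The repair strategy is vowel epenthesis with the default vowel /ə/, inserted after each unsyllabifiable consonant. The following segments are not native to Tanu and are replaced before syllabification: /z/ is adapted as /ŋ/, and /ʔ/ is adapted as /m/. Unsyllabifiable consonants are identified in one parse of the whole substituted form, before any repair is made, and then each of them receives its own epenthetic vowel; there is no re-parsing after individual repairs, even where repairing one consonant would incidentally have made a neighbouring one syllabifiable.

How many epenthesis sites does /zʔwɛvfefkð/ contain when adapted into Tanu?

After substitution the input is /ŋmwɛvfefkð/.
The unsyllabifiable consonants are /ŋ/, /m/, /v/, /f/, /k/, /ð/; each receives one epenthetic vowel.

6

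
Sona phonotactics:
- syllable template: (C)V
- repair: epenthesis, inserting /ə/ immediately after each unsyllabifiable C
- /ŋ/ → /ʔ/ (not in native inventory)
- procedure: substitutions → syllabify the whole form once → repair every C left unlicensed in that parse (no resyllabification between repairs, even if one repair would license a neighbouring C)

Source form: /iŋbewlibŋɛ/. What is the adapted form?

Substitution: /ŋ/ → /ʔ/, giving /iʔbewlibʔɛ/.
Syllabifying with onset maximization leaves /ʔ/, /w/, /b/ stranded (no codas are permitted; onsets are limited to one consonant).
Inserting the epenthetic vowel yields /ʔ/ → /ʔə/, /w/ → /wə/, /b/ → /bə/.

iʔəbewəlibəʔɛ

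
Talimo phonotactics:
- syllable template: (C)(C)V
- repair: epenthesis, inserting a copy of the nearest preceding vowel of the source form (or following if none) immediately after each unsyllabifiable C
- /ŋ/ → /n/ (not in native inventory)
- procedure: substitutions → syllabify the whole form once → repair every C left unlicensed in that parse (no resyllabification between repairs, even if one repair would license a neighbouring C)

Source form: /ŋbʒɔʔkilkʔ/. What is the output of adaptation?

Substitution: /ŋ/ → /n/, giving /nbʒɔʔkilkʔ/.
The consonants /n/, /l/, /k/, /ʔ/ cannot be parsed into a legal (C)(C)V syllable (no codas are permitted; onsets may contain at most 2 consonants).
Inserting the epenthetic vowel yields /n/ → /nɔ/, /l/ → /li/, /k/ → /ki/, /ʔ/ → /ʔi/.

nɔbʒɔʔkilikiʔi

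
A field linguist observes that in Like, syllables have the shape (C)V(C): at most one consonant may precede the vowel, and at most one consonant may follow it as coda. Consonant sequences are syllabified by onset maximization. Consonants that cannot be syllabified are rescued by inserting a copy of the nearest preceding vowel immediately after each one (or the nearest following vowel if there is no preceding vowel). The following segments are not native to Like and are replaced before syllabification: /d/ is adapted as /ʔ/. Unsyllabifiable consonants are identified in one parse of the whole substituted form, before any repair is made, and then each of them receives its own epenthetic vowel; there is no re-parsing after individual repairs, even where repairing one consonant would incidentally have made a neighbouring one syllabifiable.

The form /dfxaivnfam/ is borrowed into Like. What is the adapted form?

ʔafaxaivnifam

Substitution: /d/ → /ʔ/, giving /ʔfxaivnfam/.
The consonants /ʔ/, /f/, /n/ cannot be parsed into a legal (C)V(C) syllable (at most one coda consonant is licensed; onsets are limited to one consonant).
Each unlicensed consonant becomes the onset of a new syllable: /ʔ/ → /ʔa/, /f/ → /fa/, /n/ → /ni/.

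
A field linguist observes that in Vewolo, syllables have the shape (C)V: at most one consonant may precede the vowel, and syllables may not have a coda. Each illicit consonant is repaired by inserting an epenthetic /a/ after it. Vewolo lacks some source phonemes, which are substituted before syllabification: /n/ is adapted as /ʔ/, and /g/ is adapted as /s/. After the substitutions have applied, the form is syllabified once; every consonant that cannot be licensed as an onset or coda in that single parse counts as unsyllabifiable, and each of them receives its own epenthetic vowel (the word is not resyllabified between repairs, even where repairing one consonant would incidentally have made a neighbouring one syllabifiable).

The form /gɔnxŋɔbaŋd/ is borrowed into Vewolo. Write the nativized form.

sɔʔaxaŋɔbaŋada

Substitution: /g/ → /s/, /n/ → /ʔ/, giving /sɔʔxŋɔbaŋd/.
The consonants /ʔ/, /x/, /ŋ/, /d/ cannot be parsed into a legal (C)V syllable (no codas are permitted; onsets are limited to one consonant).
Each unlicensed consonant becomes the onset of a new syllable: /ʔ/ → /ʔa/, /x/ → /xa/, /ŋ/ → /ŋa/, /d/ → /da/.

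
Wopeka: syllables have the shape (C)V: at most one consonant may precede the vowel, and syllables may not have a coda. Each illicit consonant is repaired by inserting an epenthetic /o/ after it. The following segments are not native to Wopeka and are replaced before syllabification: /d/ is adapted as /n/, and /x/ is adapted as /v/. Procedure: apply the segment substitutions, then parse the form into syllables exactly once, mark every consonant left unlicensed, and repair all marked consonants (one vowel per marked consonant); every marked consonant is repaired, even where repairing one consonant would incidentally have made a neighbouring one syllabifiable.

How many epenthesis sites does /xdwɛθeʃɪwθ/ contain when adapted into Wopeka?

4

After substitution the input is /vnwɛθeʃɪwθ/.
The unsyllabifiable consonants are /v/, /n/, /w/, /θ/; each receives one epenthetic vowel.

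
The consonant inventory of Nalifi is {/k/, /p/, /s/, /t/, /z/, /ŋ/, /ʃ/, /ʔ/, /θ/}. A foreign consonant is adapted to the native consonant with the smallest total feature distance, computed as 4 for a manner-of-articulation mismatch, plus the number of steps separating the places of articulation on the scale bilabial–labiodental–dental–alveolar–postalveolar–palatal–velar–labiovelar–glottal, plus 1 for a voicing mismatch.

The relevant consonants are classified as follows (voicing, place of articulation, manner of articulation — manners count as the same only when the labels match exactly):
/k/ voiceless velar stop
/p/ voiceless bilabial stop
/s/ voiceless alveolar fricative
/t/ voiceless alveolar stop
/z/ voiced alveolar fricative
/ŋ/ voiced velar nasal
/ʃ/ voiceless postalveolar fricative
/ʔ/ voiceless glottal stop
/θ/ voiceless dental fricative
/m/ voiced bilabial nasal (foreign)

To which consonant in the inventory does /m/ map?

p

/p/ is closest: manner differs (nasal→stop, +4), place distance 0 (bilabial→bilabial), voicing differs (+1); total 5. Next closest is /ŋ/ at distance 6.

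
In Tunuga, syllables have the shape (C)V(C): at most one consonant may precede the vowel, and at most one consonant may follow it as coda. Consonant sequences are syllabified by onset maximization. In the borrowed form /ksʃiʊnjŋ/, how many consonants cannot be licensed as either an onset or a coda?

4

Syllabifying with onset maximization leaves /k/, /s/, /j/, /ŋ/ stranded (at most one coda consonant is licensed; onsets are limited to one consonant).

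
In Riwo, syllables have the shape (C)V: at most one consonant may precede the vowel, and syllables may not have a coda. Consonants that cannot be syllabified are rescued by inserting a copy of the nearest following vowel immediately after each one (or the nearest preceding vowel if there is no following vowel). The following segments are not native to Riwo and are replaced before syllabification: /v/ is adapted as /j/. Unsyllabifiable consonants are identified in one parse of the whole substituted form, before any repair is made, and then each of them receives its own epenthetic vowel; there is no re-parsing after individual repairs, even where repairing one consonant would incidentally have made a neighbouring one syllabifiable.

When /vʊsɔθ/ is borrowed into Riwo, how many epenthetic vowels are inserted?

1

After substitution the input is /jʊsɔθ/.
The unsyllabifiable consonants are /θ/; each receives one epenthetic vowel.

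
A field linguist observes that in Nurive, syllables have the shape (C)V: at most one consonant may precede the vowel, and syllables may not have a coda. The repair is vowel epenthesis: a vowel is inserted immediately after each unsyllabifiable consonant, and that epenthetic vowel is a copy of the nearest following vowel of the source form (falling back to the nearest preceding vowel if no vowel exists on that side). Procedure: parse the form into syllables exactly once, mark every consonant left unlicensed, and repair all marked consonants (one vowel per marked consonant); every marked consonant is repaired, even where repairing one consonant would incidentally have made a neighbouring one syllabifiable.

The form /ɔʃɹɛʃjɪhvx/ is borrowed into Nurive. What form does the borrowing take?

The consonants /ʃ/, /ʃ/, /h/, /v/, /x/ cannot be parsed into a legal (C)V syllable (no codas are permitted; onsets are limited to one consonant).
Epenthesis after each stranded consonant: /ʃ/ → /ʃɛ/, /ʃ/ → /ʃɪ/, /h/ → /hɪ/, /v/ → /vɪ/, /x/ → /xɪ/.

ɔʃɛɹɛʃɪjɪhɪvɪxɪ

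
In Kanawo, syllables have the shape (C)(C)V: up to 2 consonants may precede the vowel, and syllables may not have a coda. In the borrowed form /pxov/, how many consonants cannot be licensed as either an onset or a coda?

Syllabifying with onset maximization leaves /v/ stranded (no codas are permitted; onsets may contain at most 2 consonants).

1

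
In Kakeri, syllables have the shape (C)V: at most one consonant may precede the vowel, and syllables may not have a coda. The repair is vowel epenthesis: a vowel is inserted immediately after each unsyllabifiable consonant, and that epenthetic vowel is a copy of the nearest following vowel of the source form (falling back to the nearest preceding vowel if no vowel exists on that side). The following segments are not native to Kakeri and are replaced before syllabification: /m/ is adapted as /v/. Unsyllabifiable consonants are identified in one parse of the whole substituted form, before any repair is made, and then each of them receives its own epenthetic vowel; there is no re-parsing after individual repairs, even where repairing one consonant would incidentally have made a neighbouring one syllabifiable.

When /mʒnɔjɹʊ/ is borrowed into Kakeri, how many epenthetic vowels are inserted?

After substitution the input is /vʒnɔjɹʊ/.
The unsyllabifiable consonants are /v/, /ʒ/, /j/; each receives one epenthetic vowel.

3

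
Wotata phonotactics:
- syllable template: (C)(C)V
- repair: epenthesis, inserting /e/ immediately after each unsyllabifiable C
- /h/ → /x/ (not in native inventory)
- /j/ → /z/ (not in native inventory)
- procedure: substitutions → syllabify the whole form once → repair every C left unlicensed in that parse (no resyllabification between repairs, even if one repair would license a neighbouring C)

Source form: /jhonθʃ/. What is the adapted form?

Substitution: /j/ → /z/, /h/ → /x/, giving /zxonθʃ/.
Syllabifying with onset maximization leaves /n/, /θ/, /ʃ/ stranded (no codas are permitted; onsets may contain at most 2 consonants).
Each unlicensed consonant becomes the onset of a new syllable: /n/ → /ne/, /θ/ → /θe/, /ʃ/ → /ʃe/.

zxoneθeʃe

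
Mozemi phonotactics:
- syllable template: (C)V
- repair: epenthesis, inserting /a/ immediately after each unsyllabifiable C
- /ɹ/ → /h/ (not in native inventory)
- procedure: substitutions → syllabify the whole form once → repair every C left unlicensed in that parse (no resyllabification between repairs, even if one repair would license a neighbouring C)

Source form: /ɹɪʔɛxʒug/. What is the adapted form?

hɪʔɛxaʒuga

Substitution: /ɹ/ → /h/, giving /hɪʔɛxʒug/.
Under (C)V, the unsyllabifiable consonants are /x/, /g/ (no codas are permitted; onsets are limited to one consonant).
Epenthesis after each stranded consonant: /x/ → /xa/, /g/ → /ga/.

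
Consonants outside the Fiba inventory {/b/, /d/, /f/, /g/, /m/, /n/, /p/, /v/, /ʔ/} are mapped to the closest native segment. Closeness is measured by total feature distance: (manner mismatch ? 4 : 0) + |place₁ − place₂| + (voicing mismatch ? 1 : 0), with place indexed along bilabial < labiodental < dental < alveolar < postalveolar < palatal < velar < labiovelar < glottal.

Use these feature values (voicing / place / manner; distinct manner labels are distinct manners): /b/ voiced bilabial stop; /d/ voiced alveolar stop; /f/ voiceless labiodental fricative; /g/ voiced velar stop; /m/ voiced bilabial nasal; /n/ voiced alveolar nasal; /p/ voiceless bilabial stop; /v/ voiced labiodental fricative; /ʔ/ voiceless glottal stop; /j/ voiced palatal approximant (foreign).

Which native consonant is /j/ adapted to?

g

/g/ is closest: manner differs (approximant→stop, +4), place distance 1 (palatal→velar), same voicing; total 5. Next closest is /d/ at distance 6.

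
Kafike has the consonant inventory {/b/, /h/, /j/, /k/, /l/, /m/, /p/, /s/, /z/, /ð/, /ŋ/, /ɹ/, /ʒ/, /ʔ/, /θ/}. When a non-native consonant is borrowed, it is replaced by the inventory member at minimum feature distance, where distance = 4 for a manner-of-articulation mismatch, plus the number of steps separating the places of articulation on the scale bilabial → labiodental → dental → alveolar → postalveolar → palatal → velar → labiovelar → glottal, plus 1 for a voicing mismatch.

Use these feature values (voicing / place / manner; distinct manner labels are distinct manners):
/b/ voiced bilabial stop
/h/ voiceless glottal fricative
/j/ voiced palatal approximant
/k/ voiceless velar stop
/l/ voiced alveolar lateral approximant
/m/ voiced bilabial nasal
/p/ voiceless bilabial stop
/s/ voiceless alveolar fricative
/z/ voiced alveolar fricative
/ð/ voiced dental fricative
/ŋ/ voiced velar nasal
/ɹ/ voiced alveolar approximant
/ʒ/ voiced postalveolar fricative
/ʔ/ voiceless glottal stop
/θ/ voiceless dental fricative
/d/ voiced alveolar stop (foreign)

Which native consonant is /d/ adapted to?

/b/ is closest: same manner (stop), place distance 3 (alveolar→bilabial), same voicing; total 3. Next closest is /k/ at distance 4.

b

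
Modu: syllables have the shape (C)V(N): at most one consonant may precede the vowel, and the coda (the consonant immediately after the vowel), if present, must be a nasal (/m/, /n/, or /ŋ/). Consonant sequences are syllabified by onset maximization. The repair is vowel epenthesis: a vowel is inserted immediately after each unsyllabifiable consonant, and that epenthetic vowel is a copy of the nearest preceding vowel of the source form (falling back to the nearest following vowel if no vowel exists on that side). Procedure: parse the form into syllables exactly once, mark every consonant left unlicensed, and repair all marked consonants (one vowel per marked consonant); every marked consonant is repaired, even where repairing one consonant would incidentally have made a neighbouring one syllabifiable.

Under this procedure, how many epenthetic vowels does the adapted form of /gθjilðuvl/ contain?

5

The unsyllabifiable consonants are /g/, /θ/, /l/, /v/, /l/; each receives one epenthetic vowel.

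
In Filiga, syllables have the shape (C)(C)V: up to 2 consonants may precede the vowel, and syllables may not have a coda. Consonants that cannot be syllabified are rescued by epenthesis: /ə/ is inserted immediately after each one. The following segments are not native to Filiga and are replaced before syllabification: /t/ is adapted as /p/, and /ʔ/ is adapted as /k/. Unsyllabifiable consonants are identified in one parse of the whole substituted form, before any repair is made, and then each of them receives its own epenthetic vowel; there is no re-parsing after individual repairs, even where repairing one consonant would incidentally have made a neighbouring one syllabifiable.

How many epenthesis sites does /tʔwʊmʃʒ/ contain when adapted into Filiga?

After substitution the input is /pkwʊmʃʒ/.
The unsyllabifiable consonants are /p/, /m/, /ʃ/, /ʒ/; each receives one epenthetic vowel.

4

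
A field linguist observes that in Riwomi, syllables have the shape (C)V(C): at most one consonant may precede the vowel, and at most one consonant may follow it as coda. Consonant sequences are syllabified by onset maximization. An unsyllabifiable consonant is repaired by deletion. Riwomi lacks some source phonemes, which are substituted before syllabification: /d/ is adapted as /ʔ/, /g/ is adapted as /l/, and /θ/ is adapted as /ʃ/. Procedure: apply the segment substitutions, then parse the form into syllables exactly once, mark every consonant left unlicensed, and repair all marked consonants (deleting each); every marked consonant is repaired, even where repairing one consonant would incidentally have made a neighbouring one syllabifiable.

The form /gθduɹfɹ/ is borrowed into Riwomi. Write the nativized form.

ʔuɹ

Substitution: /g/ → /l/, /θ/ → /ʃ/, /d/ → /ʔ/, giving /lʃʔuɹfɹ/.
Syllabifying with onset maximization leaves /l/, /ʃ/, /f/, /ɹ/ stranded (at most one coda consonant is licensed; onsets are limited to one consonant).
Each unlicensed consonant is deleted: /l/, /ʃ/, /f/, /ɹ/.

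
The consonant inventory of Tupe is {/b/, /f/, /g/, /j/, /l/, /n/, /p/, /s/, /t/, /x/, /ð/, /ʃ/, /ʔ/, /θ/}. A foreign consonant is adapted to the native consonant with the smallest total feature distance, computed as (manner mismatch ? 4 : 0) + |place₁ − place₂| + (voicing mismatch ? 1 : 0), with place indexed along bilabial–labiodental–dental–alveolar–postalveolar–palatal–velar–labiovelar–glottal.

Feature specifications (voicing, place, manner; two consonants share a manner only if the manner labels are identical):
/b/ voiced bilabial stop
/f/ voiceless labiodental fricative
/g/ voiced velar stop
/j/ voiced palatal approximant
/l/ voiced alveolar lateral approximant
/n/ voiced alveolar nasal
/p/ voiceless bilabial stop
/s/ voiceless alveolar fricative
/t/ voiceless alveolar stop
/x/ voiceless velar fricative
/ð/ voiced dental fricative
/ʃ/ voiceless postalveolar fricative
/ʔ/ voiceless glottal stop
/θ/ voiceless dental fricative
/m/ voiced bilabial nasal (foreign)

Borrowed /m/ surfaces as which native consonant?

/n/ is closest: same manner (nasal), place distance 3 (bilabial→alveolar), same voicing; total 3. Next closest is /b/ at distance 4.

n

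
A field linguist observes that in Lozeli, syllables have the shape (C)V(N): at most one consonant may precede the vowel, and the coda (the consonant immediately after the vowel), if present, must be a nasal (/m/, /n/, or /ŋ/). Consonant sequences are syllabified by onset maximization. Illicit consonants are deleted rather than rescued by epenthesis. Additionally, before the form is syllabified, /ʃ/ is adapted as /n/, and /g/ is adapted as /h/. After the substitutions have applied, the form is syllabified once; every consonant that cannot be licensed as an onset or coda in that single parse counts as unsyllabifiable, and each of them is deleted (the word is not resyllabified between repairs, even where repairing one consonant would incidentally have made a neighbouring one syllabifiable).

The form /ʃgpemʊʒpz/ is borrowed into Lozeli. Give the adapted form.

pemʊ

Substitution: /ʃ/ → /n/, /g/ → /h/, giving /nhpemʊʒpz/.
Under (C)V(N), the unsyllabifiable consonants are /n/, /h/, /ʒ/, /p/, /z/ (only a nasal (/m/, /n/, or /ŋ/) is licensed in coda position; onsets are limited to one consonant).
Deletion applies to /n/, /h/, /ʒ/, /p/, /z/.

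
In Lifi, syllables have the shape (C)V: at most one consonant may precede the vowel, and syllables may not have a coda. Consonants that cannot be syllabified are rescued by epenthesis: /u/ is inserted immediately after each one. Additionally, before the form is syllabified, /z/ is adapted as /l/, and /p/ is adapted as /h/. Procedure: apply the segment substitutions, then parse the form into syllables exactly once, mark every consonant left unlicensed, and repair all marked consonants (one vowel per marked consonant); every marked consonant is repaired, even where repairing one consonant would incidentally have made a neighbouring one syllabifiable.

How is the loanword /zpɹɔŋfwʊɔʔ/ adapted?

luhuɹɔŋufuwʊɔʔu

Substitution: /z/ → /l/, /p/ → /h/, giving /lhɹɔŋfwʊɔʔ/.
Syllabifying with onset maximization leaves /l/, /h/, /ŋ/, /f/, /ʔ/ stranded (no codas are permitted; onsets are limited to one consonant).
Epenthesis after each stranded consonant: /l/ → /lu/, /h/ → /hu/, /ŋ/ → /ŋu/, /f/ → /fu/, /ʔ/ → /ʔu/.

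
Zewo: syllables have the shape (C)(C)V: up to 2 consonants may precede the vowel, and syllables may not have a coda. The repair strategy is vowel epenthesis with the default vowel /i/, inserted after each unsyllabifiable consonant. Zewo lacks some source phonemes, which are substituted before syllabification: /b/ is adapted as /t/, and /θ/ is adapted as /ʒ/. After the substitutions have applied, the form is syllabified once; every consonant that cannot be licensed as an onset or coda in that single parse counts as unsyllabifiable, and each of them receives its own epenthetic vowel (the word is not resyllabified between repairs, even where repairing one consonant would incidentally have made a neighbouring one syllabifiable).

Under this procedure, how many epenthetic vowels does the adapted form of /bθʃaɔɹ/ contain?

After substitution the input is /tʒʃaɔɹ/.
The unsyllabifiable consonants are /t/, /ɹ/; each receives one epenthetic vowel.

2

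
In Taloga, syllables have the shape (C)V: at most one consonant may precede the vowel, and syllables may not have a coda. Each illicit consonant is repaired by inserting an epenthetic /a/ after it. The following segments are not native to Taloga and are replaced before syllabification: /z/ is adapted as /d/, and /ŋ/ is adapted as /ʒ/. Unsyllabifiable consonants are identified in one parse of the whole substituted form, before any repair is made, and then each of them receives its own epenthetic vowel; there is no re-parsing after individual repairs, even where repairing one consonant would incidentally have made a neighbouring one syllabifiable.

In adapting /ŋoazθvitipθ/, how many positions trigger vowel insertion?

4

After substitution the input is /ʒoadθvitipθ/.
The unsyllabifiable consonants are /d/, /θ/, /p/, /θ/; each receives one epenthetic vowel.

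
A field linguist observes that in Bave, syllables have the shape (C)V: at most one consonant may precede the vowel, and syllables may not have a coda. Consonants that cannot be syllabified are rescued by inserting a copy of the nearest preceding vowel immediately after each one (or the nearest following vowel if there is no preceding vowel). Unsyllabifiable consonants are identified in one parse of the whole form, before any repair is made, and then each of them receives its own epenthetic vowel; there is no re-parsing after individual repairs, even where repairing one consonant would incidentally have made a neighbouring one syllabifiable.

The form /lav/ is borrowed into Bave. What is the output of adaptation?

lava

Under (C)V, the unsyllabifiable consonants are /v/ (no codas are permitted; onsets are limited to one consonant).
Epenthesis after each stranded consonant: /v/ → /va/.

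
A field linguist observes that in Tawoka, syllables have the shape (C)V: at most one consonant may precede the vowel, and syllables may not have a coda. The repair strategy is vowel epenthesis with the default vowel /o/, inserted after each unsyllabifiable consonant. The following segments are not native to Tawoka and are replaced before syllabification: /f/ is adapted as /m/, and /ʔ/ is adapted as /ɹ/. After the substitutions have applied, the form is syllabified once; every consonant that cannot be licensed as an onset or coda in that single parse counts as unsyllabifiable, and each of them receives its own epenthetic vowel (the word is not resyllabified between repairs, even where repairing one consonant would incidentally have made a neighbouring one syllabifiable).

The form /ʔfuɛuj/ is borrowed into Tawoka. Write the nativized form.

ɹomuɛujo

Substitution: /ʔ/ → /ɹ/, /f/ → /m/, giving /ɹmuɛuj/.
Under (C)V, the unsyllabifiable consonants are /ɹ/, /j/ (no codas are permitted; onsets are limited to one consonant).
Epenthesis after each stranded consonant: /ɹ/ → /ɹo/, /j/ → /jo/.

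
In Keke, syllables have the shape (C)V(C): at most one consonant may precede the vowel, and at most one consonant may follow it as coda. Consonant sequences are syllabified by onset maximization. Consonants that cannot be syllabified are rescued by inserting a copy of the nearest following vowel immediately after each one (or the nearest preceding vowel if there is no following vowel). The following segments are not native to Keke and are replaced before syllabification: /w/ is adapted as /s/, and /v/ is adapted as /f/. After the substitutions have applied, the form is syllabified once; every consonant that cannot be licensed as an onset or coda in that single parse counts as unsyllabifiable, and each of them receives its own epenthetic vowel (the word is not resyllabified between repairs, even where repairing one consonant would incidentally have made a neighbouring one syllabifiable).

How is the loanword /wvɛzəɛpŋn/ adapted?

sɛfɛzəɛpŋɛnɛ

Substitution: /w/ → /s/, /v/ → /f/, giving /sfɛzəɛpŋn/.
Syllabifying with onset maximization leaves /s/, /ŋ/, /n/ stranded (at most one coda consonant is licensed; onsets are limited to one consonant).
Each unlicensed consonant becomes the onset of a new syllable: /s/ → /sɛ/, /ŋ/ → /ŋɛ/, /n/ → /nɛ/.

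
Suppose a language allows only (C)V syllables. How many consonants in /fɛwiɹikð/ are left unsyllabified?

2

The consonants /k/, /ð/ cannot be parsed into a legal (C)V syllable (no codas are permitted; onsets are limited to one consonant).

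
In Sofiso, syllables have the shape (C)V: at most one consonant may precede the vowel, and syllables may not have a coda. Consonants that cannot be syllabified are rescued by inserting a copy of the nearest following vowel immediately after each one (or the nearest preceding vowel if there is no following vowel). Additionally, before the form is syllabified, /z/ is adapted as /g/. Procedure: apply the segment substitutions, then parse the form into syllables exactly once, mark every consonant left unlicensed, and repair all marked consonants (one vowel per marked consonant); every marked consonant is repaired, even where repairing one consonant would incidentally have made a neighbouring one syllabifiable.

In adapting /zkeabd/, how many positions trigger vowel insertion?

After substitution the input is /gkeabd/.
The unsyllabifiable consonants are /g/, /b/, /d/; each receives one epenthetic vowel.

3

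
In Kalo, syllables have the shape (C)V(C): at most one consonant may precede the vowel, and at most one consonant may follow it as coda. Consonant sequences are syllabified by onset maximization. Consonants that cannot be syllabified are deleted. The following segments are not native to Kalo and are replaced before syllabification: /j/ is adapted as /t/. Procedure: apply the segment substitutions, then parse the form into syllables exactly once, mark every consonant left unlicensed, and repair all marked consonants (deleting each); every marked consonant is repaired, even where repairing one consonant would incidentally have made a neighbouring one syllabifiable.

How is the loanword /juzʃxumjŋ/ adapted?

Substitution: /j/ → /t/, giving /tuzʃxumtŋ/.
Syllabifying with onset maximization leaves /ʃ/, /t/, /ŋ/ stranded (at most one coda consonant is licensed; onsets are limited to one consonant).
Each unlicensed consonant is deleted: /ʃ/, /t/, /ŋ/.

tuzxum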